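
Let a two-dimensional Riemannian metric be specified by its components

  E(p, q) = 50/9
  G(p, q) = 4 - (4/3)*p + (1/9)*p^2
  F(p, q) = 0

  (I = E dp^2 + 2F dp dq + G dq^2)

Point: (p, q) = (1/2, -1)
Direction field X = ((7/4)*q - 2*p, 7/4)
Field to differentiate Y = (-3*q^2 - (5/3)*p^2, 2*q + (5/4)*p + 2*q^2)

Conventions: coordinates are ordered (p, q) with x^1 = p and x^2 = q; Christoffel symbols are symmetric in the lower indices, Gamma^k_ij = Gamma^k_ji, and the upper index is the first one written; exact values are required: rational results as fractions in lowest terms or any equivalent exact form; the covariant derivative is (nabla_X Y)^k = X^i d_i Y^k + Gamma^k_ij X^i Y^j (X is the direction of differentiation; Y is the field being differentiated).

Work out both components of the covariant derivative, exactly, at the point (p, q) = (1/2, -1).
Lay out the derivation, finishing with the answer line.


E = 50/9, F = 0, G = 121/36 at the point
E_p = 0, E_q = 0, F_p = 0, F_q = 0, G_p = -11/9, G_q = 0
EG - F^2 = 3025/162;  g^inv = (162/3025) * [[121/36, 0], [0, 50/9]]
first-kind symbols [ij,l] = (1/2)(d_i g_jl + d_j g_il - d_l g_ij): [pp,p] = E_p/2 = 0, [pp,q] = F_p - E_q/2 = 0, [pq,p] = E_q/2 = 0, [pq,q] = G_p/2 = -11/18, [qq,p] = F_q - G_p/2 = 11/18, [qq,q] = G_q/2 = 0
Gamma^p_ij = (G*[ij,p] - F*[ij,q])/(EG - F^2), Gamma^q_ij = (E*[ij,q] - F*[ij,p])/(EG - F^2)
Gamma_ppp = 0, Gamma_ppq = 0, Gamma_pqq = 11/100, Gamma_qpp = 0, Gamma_qpq = -2/11, Gamma_qqq = 0
X = (-11/4, 7/4), Y = (-41/12, 5/8) at the point

Answer: (nabla_X Y)^p = 29191/1920, (nabla_X Y)^q = -731/132


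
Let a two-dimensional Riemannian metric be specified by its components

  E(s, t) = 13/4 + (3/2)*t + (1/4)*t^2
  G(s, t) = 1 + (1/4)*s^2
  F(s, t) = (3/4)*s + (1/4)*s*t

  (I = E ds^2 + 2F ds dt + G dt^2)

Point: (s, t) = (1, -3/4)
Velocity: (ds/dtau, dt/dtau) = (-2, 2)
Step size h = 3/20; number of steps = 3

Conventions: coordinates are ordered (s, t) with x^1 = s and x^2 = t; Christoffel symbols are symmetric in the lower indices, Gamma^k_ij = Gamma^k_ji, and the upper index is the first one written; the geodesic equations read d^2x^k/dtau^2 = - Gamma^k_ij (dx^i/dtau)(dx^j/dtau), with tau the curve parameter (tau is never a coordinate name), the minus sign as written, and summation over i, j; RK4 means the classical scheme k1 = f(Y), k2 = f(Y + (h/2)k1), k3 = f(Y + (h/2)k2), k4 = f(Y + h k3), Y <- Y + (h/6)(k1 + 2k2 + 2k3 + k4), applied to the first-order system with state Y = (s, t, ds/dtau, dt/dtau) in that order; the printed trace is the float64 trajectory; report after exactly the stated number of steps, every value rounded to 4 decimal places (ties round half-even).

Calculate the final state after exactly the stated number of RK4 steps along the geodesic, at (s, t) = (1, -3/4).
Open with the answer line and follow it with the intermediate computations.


Answer: s = 0.2683, t = 0.2004, ds/dtau = -1.2944, dt/dtau = 2.1723

f(Y) = (ds/dtau, dt/dtau, -Gamma^s_ij Y'^i Y'^j, -Gamma^t_ij Y'^i Y'^j) with the Gammas evaluated at the stage position; h = 0.150000; intermediate values shown to 6 dp
step 0: s = 1.0000, t = -0.7500, ds/dtau = -2.0000, dt/dtau = 2.0000
step 1:
  k1: at (s, t) = (1.000000, -0.750000), (ds/dtau, dt/dtau) = (-2.000000, 2.000000); Gamma_sss = 0.000000, Gamma_sst = 0.223602, Gamma_stt = 0.000000, Gamma_tss = 0.000000, Gamma_tst = 0.099379, Gamma_ttt = 0.000000; k1 = (-2.000000, 2.000000, 1.788820, 0.795031)
  k2: at (s, t) = (0.850000, -0.600000), (ds/dtau, dt/dtau) = (-1.865839, 2.059627); Gamma_sss = 0.000000, Gamma_sst = 0.228953, Gamma_stt = 0.000000, Gamma_tss = 0.000000, Gamma_tst = 0.081088, Gamma_ttt = 0.000000; k2 = (-1.865839, 2.059627, 1.759702, 0.623228)
  k3: at (s, t) = (0.860062, -0.595528), (ds/dtau, dt/dtau) = (-1.868022, 2.046742); Gamma_sss = 0.000000, Gamma_sst = 0.228536, Gamma_stt = 0.000000, Gamma_tss = 0.000000, Gamma_tst = 0.081746, Gamma_ttt = 0.000000; k3 = (-1.868022, 2.046742, 1.747551, 0.625086)
  k4: at (s, t) = (0.719797, -0.442989), (ds/dtau, dt/dtau) = (-1.737867, 2.093763); Gamma_sss = 0.000000, Gamma_sst = 0.231269, Gamma_stt = 0.000000, Gamma_tss = 0.000000, Gamma_tst = 0.065102, Gamma_ttt = 0.000000; k4 = (-1.737867, 2.093763, 1.683032, 0.473772)
  Y <- Y + (h/6)(k1 + 2k2 + 2k3 + k4): s = 0.7199, t = -0.4423, ds/dtau = -1.7378, dt/dtau = 2.0941
step 2:
  k1: at (s, t) = (0.719860, -0.442337), (ds/dtau, dt/dtau) = (-1.737841, 2.094136); Gamma_sss = 0.000000, Gamma_sst = 0.231257, Gamma_stt = 0.000000, Gamma_tss = 0.000000, Gamma_tst = 0.065088, Gamma_ttt = 0.000000; k1 = (-1.737841, 2.094136, 1.683214, 0.473745)
  k2: at (s, t) = (0.589522, -0.285277), (ds/dtau, dt/dtau) = (-1.611600, 2.129667); Gamma_sss = 0.000000, Gamma_sst = 0.231686, Gamma_stt = 0.000000, Gamma_tss = 0.000000, Gamma_tst = 0.050312, Gamma_ttt = 0.000000; k2 = (-1.611600, 2.129667, 1.590371, 0.345361)
  k3: at (s, t) = (0.598990, -0.282612), (ds/dtau, dt/dtau) = (-1.618563, 2.120038); Gamma_sss = 0.000000, Gamma_sst = 0.231405, Gamma_stt = 0.000000, Gamma_tss = 0.000000, Gamma_tst = 0.051008, Gamma_ttt = 0.000000; k3 = (-1.618563, 2.120038, 1.588095, 0.350062)
  k4: at (s, t) = (0.477076, -0.124332), (ds/dtau, dt/dtau) = (-1.499627, 2.146645); Gamma_sss = 0.000000, Gamma_sst = 0.230107, Gamma_stt = 0.000000, Gamma_tss = 0.000000, Gamma_tst = 0.038175, Gamma_ttt = 0.000000; k4 = (-1.499627, 2.146645, 1.481508, 0.245783)
  Y <- Y + (h/6)(k1 + 2k2 + 2k3 + k4): s = 0.4774, t = -0.1238, ds/dtau = -1.4998, dt/dtau = 2.1469
step 3:
  k1: at (s, t) = (0.477415, -0.123833), (ds/dtau, dt/dtau) = (-1.499800, 2.146895); Gamma_sss = 0.000000, Gamma_sst = 0.230089, Gamma_stt = 0.000000, Gamma_tss = 0.000000, Gamma_tst = 0.038192, Gamma_ttt = 0.000000; k1 = (-1.499800, 2.146895, 1.481730, 0.245953)
  k2: at (s, t) = (0.364930, 0.037184), (ds/dtau, dt/dtau) = (-1.388670, 2.165342); Gamma_sss = 0.000000, Gamma_sst = 0.227374, Gamma_stt = 0.000000, Gamma_tss = 0.000000, Gamma_tst = 0.027320, Gamma_ttt = 0.000000; k2 = (-1.388670, 2.165342, 1.367402, 0.164299)
  k3: at (s, t) = (0.373265, 0.038568), (ds/dtau, dt/dtau) = (-1.397245, 2.159218); Gamma_sss = 0.000000, Gamma_sst = 0.227230, Gamma_stt = 0.000000, Gamma_tss = 0.000000, Gamma_tst = 0.027913, Gamma_ttt = 0.000000; k3 = (-1.397245, 2.159218, 1.371084, 0.168427)
  k4: at (s, t) = (0.267829, 0.200050), (ds/dtau, dt/dtau) = (-1.294137, 2.172159); Gamma_sss = 0.000000, Gamma_sst = 0.223591, Gamma_stt = 0.000000, Gamma_tss = 0.000000, Gamma_tst = 0.018714, Gamma_ttt = 0.000000; k4 = (-1.294137, 2.172159, 1.257062, 0.105210)
  Y <- Y + (h/6)(k1 + 2k2 + 2k3 + k4): s = 0.2683, t = 0.2004, ds/dtau = -1.2944, dt/dtau = 2.1723


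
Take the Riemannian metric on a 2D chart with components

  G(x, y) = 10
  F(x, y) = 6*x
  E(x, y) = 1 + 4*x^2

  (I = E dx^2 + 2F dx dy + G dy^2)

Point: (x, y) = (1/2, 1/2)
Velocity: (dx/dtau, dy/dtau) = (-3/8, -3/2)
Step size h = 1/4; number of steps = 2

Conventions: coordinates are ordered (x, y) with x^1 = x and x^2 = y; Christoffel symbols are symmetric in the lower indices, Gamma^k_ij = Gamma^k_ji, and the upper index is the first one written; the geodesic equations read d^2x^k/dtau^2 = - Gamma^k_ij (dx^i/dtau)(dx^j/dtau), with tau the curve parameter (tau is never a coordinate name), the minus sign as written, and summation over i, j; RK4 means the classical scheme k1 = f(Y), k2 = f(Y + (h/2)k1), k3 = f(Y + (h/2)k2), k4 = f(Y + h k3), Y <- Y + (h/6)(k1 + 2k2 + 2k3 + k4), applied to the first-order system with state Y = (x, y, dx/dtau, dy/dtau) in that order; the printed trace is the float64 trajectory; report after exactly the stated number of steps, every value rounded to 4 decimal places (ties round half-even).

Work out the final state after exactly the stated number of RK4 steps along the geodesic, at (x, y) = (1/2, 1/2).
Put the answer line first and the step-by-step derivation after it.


Answer: x = 0.3096, y = -0.2600, dx/dtau = -0.3860, dy/dtau = -1.5408

f(Y) = (dx/dtau, dy/dtau, -Gamma^x_ij Y'^i Y'^j, -Gamma^y_ij Y'^i Y'^j) with the Gammas evaluated at the stage position; h = 0.250000; intermediate values shown to 6 dp
step 0: x = 0.5000, y = 0.5000, dx/dtau = -0.3750, dy/dtau = -1.5000
step 1:
  k1: at (x, y) = (0.500000, 0.500000), (dx/dtau, dy/dtau) = (-0.375000, -1.500000); Gamma_xxx = 0.181818, Gamma_xxy = 0.000000, Gamma_xyy = 0.000000, Gamma_yxx = 0.545455, Gamma_yxy = 0.000000, Gamma_yyy = 0.000000; k1 = (-0.375000, -1.500000, -0.025568, -0.076705)
  k2: at (x, y) = (0.453125, 0.312500), (dx/dtau, dy/dtau) = (-0.378196, -1.509588); Gamma_xxx = 0.167494, Gamma_xxy = 0.000000, Gamma_xyy = 0.000000, Gamma_yxx = 0.554463, Gamma_yxy = 0.000000, Gamma_yyy = 0.000000; k2 = (-0.378196, -1.509588, -0.023957, -0.079306)
  k3: at (x, y) = (0.452725, 0.311301), (dx/dtau, dy/dtau) = (-0.377995, -1.509913); Gamma_xxx = 0.167369, Gamma_xxy = 0.000000, Gamma_xyy = 0.000000, Gamma_yxx = 0.554537, Gamma_yxy = 0.000000, Gamma_yyy = 0.000000; k3 = (-0.377995, -1.509913, -0.023914, -0.079232)
  k4: at (x, y) = (0.405501, 0.122522), (dx/dtau, dy/dtau) = (-0.380978, -1.519808); Gamma_xxx = 0.152191, Gamma_xxy = 0.000000, Gamma_xyy = 0.000000, Gamma_yxx = 0.562972, Gamma_yxy = 0.000000, Gamma_yyy = 0.000000; k4 = (-0.380978, -1.519808, -0.022090, -0.081712)
  Y <- Y + (h/6)(k1 + 2k2 + 2k3 + k4): x = 0.4055, y = 0.1225, dx/dtau = -0.3810, dy/dtau = -1.5198
step 2:
  k1: at (x, y) = (0.405485, 0.122550), (dx/dtau, dy/dtau) = (-0.380975, -1.519812); Gamma_xxx = 0.152185, Gamma_xxy = 0.000000, Gamma_xyy = 0.000000, Gamma_yxx = 0.562975, Gamma_yxy = 0.000000, Gamma_yyy = 0.000000; k1 = (-0.380975, -1.519812, -0.022088, -0.081711)
  k2: at (x, y) = (0.357863, -0.067427), (dx/dtau, dy/dtau) = (-0.383736, -1.530026); Gamma_xxx = 0.136170, Gamma_xxy = 0.000000, Gamma_xyy = 0.000000, Gamma_yxx = 0.570762, Gamma_yxy = 0.000000, Gamma_yyy = 0.000000; k2 = (-0.383736, -1.530026, -0.020051, -0.084047)
  k3: at (x, y) = (0.357518, -0.068704), (dx/dtau, dy/dtau) = (-0.383481, -1.530318); Gamma_xxx = 0.136051, Gamma_xxy = 0.000000, Gamma_xyy = 0.000000, Gamma_yxx = 0.570816, Gamma_yxy = 0.000000, Gamma_yyy = 0.000000; k3 = (-0.383481, -1.530318, -0.020007, -0.083943)
  k4: at (x, y) = (0.309615, -0.260030), (dx/dtau, dy/dtau) = (-0.385977, -1.540798); Gamma_xxx = 0.119272, Gamma_xxy = 0.000000, Gamma_xyy = 0.000000, Gamma_yxx = 0.577843, Gamma_yxy = 0.000000, Gamma_yyy = 0.000000; k4 = (-0.385977, -1.540798, -0.017769, -0.086086)
  Y <- Y + (h/6)(k1 + 2k2 + 2k3 + k4): x = 0.3096, y = -0.2600, dx/dtau = -0.3860, dy/dtau = -1.5408


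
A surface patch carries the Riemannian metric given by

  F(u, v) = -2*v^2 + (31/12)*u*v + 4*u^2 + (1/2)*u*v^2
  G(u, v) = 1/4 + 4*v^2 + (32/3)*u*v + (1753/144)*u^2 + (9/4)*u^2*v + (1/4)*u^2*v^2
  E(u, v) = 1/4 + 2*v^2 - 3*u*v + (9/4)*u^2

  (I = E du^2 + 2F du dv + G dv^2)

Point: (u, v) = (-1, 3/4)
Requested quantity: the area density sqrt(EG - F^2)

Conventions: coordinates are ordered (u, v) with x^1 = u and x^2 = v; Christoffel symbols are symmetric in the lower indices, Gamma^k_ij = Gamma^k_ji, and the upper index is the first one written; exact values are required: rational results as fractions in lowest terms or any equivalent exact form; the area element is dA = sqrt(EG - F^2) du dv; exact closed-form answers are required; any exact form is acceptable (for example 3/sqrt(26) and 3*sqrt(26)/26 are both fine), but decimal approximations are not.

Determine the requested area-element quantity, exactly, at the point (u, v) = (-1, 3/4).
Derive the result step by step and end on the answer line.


E = 47/8, F = 21/32, G = 4897/576; EG - F^2 = 456349/9216

Answer: sqrt(EG - F^2) = sqrt(456349)/96


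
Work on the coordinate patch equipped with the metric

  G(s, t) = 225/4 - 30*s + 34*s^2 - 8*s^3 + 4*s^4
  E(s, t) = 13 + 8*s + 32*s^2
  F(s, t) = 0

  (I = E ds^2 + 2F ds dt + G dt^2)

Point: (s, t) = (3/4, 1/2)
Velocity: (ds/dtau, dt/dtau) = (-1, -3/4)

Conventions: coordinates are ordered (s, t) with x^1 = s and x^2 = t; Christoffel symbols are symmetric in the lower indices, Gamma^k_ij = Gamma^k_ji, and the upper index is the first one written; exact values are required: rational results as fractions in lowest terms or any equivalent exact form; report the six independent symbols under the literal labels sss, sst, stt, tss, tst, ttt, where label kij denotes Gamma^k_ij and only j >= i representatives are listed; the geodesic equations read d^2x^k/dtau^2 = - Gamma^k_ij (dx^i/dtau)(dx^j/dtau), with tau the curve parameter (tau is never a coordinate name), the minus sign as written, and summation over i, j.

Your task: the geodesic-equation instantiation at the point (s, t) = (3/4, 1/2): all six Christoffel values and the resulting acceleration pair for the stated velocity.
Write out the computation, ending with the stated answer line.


E = 37, F = 0, G = 3249/64 at the point
E_s = 56, E_t = 0, F_s = 0, F_t = 0, G_s = 57/4, G_t = 0
EG - F^2 = 120213/64;  g^inv = (64/120213) * [[3249/64, 0], [0, 37]]
first-kind symbols [ij,l] = (1/2)(d_i g_jl + d_j g_il - d_l g_ij): [ss,s] = E_s/2 = 28, [ss,t] = F_s - E_t/2 = 0, [st,s] = E_t/2 = 0, [st,t] = G_s/2 = 57/8, [tt,s] = F_t - G_s/2 = -57/8, [tt,t] = G_t/2 = 0
Gamma^s_ij = (G*[ij,s] - F*[ij,t])/(EG - F^2), Gamma^t_ij = (E*[ij,t] - F*[ij,s])/(EG - F^2)
Gamma_sss = 28/37, Gamma_sst = 0, Gamma_stt = -57/296, Gamma_tss = 0, Gamma_tst = 8/57, Gamma_ttt = 0
d^2s/dtau^2 = -(Gamma_sss*(-1)^2 + 2*Gamma_sst*(-1)*(-3/4) + Gamma_stt*(-3/4)^2) = -83/128
d^2t/dtau^2 = -(Gamma_tss*(-1)^2 + 2*Gamma_tst*(-1)*(-3/4) + Gamma_ttt*(-3/4)^2) = -4/19

Answer: Gamma_sss = 28/37, Gamma_sst = 0, Gamma_stt = -57/296, Gamma_tss = 0, Gamma_tst = 8/57, Gamma_ttt = 0; accelerations (d^2s/dtau^2, d^2t/dtau^2) = (-83/128, -4/19)


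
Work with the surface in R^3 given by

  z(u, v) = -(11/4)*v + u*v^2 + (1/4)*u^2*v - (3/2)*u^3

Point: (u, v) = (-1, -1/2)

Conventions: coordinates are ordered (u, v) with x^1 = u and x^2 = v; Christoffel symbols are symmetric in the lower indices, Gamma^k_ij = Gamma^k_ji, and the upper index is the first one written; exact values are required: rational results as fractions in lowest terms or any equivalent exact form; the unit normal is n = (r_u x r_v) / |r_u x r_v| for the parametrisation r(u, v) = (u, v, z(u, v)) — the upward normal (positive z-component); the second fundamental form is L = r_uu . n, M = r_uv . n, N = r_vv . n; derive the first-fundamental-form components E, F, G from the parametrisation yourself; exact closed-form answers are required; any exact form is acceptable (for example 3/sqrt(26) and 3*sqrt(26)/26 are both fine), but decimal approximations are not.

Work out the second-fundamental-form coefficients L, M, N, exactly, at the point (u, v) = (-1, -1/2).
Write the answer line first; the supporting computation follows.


Answer: L = 5*sqrt(77)/22, M = -3*sqrt(77)/77, N = -4*sqrt(77)/77

z_u = -4, z_v = -3/2, z_uu = 35/4, z_uv = -3/2, z_vv = -2
E = 17, F = 6, G = 13/4; answer radicand W^2 = 77/4
unnormalised second-form numerators: l = 35/4, m = -3/2, n = -2; L = l/sqrt(77/4), and similarly M = m/sqrt(W^2), N = n/sqrt(W^2)


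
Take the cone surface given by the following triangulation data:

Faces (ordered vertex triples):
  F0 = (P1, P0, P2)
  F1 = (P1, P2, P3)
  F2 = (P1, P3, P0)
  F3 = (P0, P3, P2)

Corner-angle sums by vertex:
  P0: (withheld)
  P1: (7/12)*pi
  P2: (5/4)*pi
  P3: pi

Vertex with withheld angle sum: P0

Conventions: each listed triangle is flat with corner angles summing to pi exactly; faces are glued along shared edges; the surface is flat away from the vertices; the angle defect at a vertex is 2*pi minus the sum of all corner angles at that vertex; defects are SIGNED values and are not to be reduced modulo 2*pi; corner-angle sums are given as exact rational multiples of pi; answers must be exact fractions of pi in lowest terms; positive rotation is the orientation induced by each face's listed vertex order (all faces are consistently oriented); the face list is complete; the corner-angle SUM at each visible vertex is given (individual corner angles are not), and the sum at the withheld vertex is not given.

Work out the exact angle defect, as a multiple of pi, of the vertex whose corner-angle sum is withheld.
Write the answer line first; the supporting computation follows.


Answer: defect(P0) = (5/6)*pi

V = 4, E = 6, F = 4; chi = V - E + F = 2
Gauss-Bonnet: total defect = 2*pi*chi = 4*pi; visible defects sum to (19/6)*pi


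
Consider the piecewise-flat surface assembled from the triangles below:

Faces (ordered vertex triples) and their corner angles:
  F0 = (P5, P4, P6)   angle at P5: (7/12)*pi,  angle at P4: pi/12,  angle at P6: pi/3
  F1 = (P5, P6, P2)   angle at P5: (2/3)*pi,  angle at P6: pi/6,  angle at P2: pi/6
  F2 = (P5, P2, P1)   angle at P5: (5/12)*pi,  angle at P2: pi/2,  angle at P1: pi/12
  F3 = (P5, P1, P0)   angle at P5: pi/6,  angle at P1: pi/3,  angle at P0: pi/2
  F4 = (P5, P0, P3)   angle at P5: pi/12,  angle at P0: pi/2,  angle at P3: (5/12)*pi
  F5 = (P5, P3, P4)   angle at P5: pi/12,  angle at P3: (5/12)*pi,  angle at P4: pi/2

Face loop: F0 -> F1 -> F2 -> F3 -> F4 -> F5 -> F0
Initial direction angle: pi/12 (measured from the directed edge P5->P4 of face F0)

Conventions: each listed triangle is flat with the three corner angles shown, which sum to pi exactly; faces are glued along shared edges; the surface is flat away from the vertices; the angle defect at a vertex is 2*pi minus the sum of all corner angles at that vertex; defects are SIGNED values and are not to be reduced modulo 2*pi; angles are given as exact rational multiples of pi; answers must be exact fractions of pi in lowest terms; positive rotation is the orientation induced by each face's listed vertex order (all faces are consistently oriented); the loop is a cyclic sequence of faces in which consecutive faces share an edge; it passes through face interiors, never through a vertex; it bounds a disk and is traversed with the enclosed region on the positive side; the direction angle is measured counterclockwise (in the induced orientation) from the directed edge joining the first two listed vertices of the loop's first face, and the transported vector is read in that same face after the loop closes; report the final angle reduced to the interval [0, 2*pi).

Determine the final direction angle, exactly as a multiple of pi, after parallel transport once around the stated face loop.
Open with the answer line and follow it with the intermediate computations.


Answer: final direction angle = pi/12

enclosed vertex P5: corner angles sum to 2*pi, defect = 2*pi - 2*pi = 0
the final direction is the initial angle plus the enclosed defects, taken mod 2*pi in the induced orientation
final angle = pi/12 + 0 = pi/12 (mod 2*pi)


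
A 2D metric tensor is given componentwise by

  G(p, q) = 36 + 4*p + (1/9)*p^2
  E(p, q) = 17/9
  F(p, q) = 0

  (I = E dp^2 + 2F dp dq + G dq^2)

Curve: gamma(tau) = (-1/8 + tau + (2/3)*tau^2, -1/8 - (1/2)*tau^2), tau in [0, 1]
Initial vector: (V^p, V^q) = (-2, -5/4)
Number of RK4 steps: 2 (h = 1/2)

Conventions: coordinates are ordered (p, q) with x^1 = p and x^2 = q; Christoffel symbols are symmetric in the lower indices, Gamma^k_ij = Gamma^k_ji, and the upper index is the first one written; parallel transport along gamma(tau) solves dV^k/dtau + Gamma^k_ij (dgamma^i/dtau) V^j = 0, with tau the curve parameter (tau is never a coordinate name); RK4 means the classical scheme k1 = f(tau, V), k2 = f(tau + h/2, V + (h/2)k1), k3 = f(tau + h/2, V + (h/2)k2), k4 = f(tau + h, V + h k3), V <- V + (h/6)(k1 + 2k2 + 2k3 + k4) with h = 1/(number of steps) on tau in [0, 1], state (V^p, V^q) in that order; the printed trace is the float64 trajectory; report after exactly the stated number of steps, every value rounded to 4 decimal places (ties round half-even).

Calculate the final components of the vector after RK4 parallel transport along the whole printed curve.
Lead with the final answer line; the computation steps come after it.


Answer: V^p = -1.3298, V^q = -1.1860

gamma'(tau) = (1 + (4/3)*tau, -tau); f(tau, V)^k = -Gamma^k_ij(gamma(tau)) gamma'^i(tau) V^j; h = 1/2; intermediate values shown to 6 dp
curve data and Christoffel symbols at the stage parameters:
  tau = 0.000000: gamma = (-0.125000, -0.125000), gamma' = (1.000000, 0.000000); Gamma_ppp = 0.000000, Gamma_ppq = 0.000000, Gamma_pqq = -1.051471, Gamma_qpp = 0.000000, Gamma_qpq = 0.055944, Gamma_qqq = 0.000000
  tau = 0.250000: gamma = (0.166667, -0.156250), gamma' = (1.333333, -0.250000); Gamma_ppp = 0.000000, Gamma_ppq = 0.000000, Gamma_pqq = -1.068627, Gamma_qpp = 0.000000, Gamma_qpq = 0.055046, Gamma_qqq = 0.000000
  tau = 0.500000: gamma = (0.541667, -0.250000), gamma' = (1.666667, -0.500000); Gamma_ppp = 0.000000, Gamma_ppq = 0.000000, Gamma_pqq = -1.090686, Gamma_qpp = 0.000000, Gamma_qpq = 0.053933, Gamma_qqq = 0.000000
  tau = 0.750000: gamma = (1.000000, -0.406250), gamma' = (2.000000, -0.750000); Gamma_ppp = 0.000000, Gamma_ppq = 0.000000, Gamma_pqq = -1.117647, Gamma_qpp = 0.000000, Gamma_qpq = 0.052632, Gamma_qqq = 0.000000
  tau = 1.000000: gamma = (1.541667, -0.625000), gamma' = (2.333333, -1.000000); Gamma_ppp = 0.000000, Gamma_ppq = 0.000000, Gamma_pqq = -1.149510, Gamma_qpp = 0.000000, Gamma_qpq = 0.051173, Gamma_qqq = 0.000000
step 0: V^p = -2.0000, V^q = -1.2500
step 1: k1 = (0.000000, 0.069930), k2 = (0.329276, 0.062937), k3 = (0.329743, 0.064198), k4 = (0.664174, 0.059988); V <- V + (h/6)(k1 + 2k2 + 2k3 + k4): V^p = -1.8348, V^q = -1.2180
step 2: k1 = (0.664219, 0.060004), k2 = (1.008383, 0.060758), k3 = (1.008225, 0.064134), k4 = (1.363223, 0.073506); V <- V + (h/6)(k1 + 2k2 + 2k3 + k4): V^p = -1.3298, V^q = -1.1860


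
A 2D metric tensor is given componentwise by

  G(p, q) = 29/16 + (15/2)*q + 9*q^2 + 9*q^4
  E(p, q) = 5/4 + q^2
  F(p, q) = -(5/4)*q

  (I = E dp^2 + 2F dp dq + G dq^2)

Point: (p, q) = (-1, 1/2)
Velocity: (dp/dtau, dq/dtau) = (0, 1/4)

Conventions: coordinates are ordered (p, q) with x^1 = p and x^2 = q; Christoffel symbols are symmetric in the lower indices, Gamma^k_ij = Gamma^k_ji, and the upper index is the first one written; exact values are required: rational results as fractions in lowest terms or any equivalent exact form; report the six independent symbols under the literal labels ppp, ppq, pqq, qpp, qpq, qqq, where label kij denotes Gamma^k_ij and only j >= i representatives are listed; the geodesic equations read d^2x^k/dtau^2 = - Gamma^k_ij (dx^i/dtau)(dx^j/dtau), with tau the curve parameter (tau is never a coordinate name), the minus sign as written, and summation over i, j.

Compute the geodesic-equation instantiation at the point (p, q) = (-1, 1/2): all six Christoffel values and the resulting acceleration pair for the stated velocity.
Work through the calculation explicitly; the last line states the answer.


E = 3/2, F = -5/8, G = 67/8 at the point
E_p = 0, E_q = 1, F_p = 0, F_q = -5/4, G_p = 0, G_q = 21
EG - F^2 = 779/64;  g^inv = (64/779) * [[67/8, 5/8], [5/8, 3/2]]
first-kind symbols [ij,l] = (1/2)(d_i g_jl + d_j g_il - d_l g_ij): [pp,p] = E_p/2 = 0, [pp,q] = F_p - E_q/2 = -1/2, [pq,p] = E_q/2 = 1/2, [pq,q] = G_p/2 = 0, [qq,p] = F_q - G_p/2 = -5/4, [qq,q] = G_q/2 = 21/2
Gamma^p_ij = (G*[ij,p] - F*[ij,q])/(EG - F^2), Gamma^q_ij = (E*[ij,q] - F*[ij,p])/(EG - F^2)
Gamma_ppp = -20/779, Gamma_ppq = 268/779, Gamma_pqq = -250/779, Gamma_qpp = -48/779, Gamma_qpq = 20/779, Gamma_qqq = 958/779
d^2p/dtau^2 = -(Gamma_ppp*(0)^2 + 2*Gamma_ppq*(0)*(1/4) + Gamma_pqq*(1/4)^2) = 125/6232
d^2q/dtau^2 = -(Gamma_qpp*(0)^2 + 2*Gamma_qpq*(0)*(1/4) + Gamma_qqq*(1/4)^2) = -479/6232

Answer: Gamma_ppp = -20/779, Gamma_ppq = 268/779, Gamma_pqq = -250/779, Gamma_qpp = -48/779, Gamma_qpq = 20/779, Gamma_qqq = 958/779; accelerations (d^2p/dtau^2, d^2q/dtau^2) = (125/6232, -479/6232)


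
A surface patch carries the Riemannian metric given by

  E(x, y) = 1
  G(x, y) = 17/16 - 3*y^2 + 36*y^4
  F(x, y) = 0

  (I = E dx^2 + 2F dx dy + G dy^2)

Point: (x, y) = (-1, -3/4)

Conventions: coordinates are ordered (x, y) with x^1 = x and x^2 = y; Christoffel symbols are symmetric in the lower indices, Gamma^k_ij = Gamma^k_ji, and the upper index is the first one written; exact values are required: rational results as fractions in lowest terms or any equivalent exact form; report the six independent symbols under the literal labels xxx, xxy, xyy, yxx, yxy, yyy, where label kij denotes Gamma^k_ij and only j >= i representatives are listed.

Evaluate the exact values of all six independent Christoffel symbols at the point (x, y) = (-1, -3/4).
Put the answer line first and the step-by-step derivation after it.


Answer: Gamma_xxx = 0, Gamma_xxy = 0, Gamma_xyy = 0, Gamma_yxx = 0, Gamma_yxy = 0, Gamma_yyy = -1800/689

E = 1, F = 0, G = 689/64 at the point
E_x = 0, E_y = 0, F_x = 0, F_y = 0, G_x = 0, G_y = -225/4
EG - F^2 = 689/64;  g^inv = (64/689) * [[689/64, 0], [0, 1]]
first-kind symbols [ij,l] = (1/2)(d_i g_jl + d_j g_il - d_l g_ij): [xx,x] = E_x/2 = 0, [xx,y] = F_x - E_y/2 = 0, [xy,x] = E_y/2 = 0, [xy,y] = G_x/2 = 0, [yy,x] = F_y - G_x/2 = 0, [yy,y] = G_y/2 = -225/8
Gamma^x_ij = (G*[ij,x] - F*[ij,y])/(EG - F^2), Gamma^y_ij = (E*[ij,y] - F*[ij,x])/(EG - F^2)


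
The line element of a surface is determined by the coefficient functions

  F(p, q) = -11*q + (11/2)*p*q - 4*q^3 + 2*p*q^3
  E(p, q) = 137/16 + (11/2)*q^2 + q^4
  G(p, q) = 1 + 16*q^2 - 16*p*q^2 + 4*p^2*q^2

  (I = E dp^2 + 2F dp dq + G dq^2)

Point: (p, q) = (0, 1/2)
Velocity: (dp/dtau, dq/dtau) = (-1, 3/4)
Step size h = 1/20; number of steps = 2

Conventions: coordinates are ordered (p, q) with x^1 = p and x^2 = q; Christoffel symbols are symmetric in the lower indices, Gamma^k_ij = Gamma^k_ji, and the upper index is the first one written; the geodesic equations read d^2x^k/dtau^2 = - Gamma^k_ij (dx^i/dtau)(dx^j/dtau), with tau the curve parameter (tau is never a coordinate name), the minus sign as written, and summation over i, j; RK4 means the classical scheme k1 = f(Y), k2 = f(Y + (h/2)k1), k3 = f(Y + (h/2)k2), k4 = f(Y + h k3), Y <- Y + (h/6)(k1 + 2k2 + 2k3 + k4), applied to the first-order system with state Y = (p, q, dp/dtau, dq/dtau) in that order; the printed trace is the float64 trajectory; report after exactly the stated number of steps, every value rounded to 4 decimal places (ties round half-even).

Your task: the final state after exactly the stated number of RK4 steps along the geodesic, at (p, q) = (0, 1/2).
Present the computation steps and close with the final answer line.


f(Y) = (dp/dtau, dq/dtau, -Gamma^p_ij Y'^i Y'^j, -Gamma^q_ij Y'^i Y'^j) with the Gammas evaluated at the stage position; h = 0.050000; intermediate values shown to 6 dp
step 0: p = 0.0000, q = 0.5000, dp/dtau = -1.0000, dq/dtau = 0.7500
step 1:
  k1: at (p, q) = (0.000000, 0.500000), (dp/dtau, dq/dtau) = (-1.000000, 0.750000); Gamma_ppp = 0.000000, Gamma_ppq = 0.214286, Gamma_pqq = -0.857143, Gamma_qpp = 0.000000, Gamma_qpq = -0.142857, Gamma_qqq = 0.571429; k1 = (-1.000000, 0.750000, 0.803571, -0.535714)
  k2: at (p, q) = (-0.025000, 0.518750), (dp/dtau, dq/dtau) = (-0.979911, 0.736607); Gamma_ppp = 0.000000, Gamma_ppq = 0.215592, Gamma_pqq = -0.841588, Gamma_qpp = 0.000000, Gamma_qpq = -0.150027, Gamma_qqq = 0.585646; k2 = (-0.979911, 0.736607, 0.767870, -0.534347)
  k3: at (p, q) = (-0.024498, 0.518415), (dp/dtau, dq/dtau) = (-0.980803, 0.736641); Gamma_ppp = 0.000000, Gamma_ppq = 0.215576, Gamma_pqq = -0.841861, Gamma_qpp = 0.000000, Gamma_qpq = -0.149899, Gamma_qqq = 0.585380; k3 = (-0.980803, 0.736641, 0.768335, -0.534254)
  k4: at (p, q) = (-0.049040, 0.536832), (dp/dtau, dq/dtau) = (-0.961583, 0.723287); Gamma_ppp = 0.000000, Gamma_ppq = 0.216449, Gamma_pqq = -0.826166, Gamma_qpp = 0.000000, Gamma_qpq = -0.156733, Gamma_qqq = 0.598235; k4 = (-0.961583, 0.723287, 0.733285, -0.530979)
  Y <- Y + (h/6)(k1 + 2k2 + 2k3 + k4): p = -0.0490, q = 0.5368, dp/dtau = -0.9616, dq/dtau = 0.7233
step 2:
  k1: at (p, q) = (-0.049025, 0.536832), (dp/dtau, dq/dtau) = (-0.961589, 0.723301); Gamma_ppp = 0.000000, Gamma_ppq = 0.216450, Gamma_pqq = -0.826164, Gamma_qpp = 0.000000, Gamma_qpq = -0.156732, Gamma_qqq = 0.598229; k1 = (-0.961589, 0.723301, 0.733309, -0.530992)
  k2: at (p, q) = (-0.073065, 0.554914), (dp/dtau, dq/dtau) = (-0.943257, 0.710026); Gamma_ppp = 0.000000, Gamma_ppq = 0.216933, Gamma_pqq = -0.810424, Gamma_qpp = 0.000000, Gamma_qpq = -0.163217, Gamma_qqq = 0.609752; k2 = (-0.943257, 0.710026, 0.699141, -0.526024)
  k3: at (p, q) = (-0.072607, 0.554582), (dp/dtau, dq/dtau) = (-0.944111, 0.710150); Gamma_ppp = 0.000000, Gamma_ppq = 0.216928, Gamma_pqq = -0.810713, Gamma_qpp = 0.000000, Gamma_qpq = -0.163100, Gamma_qqq = 0.609544; k3 = (-0.944111, 0.710150, 0.699738, -0.526105)
  k4: at (p, q) = (-0.096231, 0.572339), (dp/dtau, dq/dtau) = (-0.926603, 0.696996); Gamma_ppp = 0.000000, Gamma_ppq = 0.217069, Gamma_pqq = -0.795029, Gamma_qpp = 0.000000, Gamma_qpq = -0.169243, Gamma_qqq = 0.619865; k4 = (-0.926603, 0.696996, 0.666610, -0.519740)
  Y <- Y + (h/6)(k1 + 2k2 + 2k3 + k4): p = -0.0962, q = 0.5723, dp/dtau = -0.9266, dq/dtau = 0.6970

Answer: p = -0.0962, q = 0.5723, dp/dtau = -0.9266, dq/dtau = 0.6970


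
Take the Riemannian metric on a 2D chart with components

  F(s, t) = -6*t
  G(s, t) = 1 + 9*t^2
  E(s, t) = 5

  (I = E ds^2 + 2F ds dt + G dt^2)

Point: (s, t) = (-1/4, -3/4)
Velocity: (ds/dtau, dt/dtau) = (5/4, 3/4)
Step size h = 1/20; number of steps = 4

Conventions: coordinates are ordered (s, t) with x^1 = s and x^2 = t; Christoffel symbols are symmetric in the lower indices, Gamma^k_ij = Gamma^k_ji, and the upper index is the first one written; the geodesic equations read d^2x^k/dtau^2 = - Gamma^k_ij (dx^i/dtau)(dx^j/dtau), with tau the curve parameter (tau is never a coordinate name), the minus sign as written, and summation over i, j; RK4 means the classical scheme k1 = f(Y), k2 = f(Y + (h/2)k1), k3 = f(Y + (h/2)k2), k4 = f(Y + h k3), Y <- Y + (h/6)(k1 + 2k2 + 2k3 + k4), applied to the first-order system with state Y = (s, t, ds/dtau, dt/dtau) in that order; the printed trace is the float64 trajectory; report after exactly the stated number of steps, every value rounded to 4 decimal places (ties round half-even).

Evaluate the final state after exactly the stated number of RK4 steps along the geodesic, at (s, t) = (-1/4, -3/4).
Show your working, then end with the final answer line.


f(Y) = (ds/dtau, dt/dtau, -Gamma^s_ij Y'^i Y'^j, -Gamma^t_ij Y'^i Y'^j) with the Gammas evaluated at the stage position; h = 0.050000; intermediate values shown to 6 dp
step 0: s = -0.2500, t = -0.7500, ds/dtau = 1.2500, dt/dtau = 0.7500
step 1:
  k1: at (s, t) = (-0.250000, -0.750000), (ds/dtau, dt/dtau) = (1.250000, 0.750000); Gamma_sss = 0.000000, Gamma_sst = 0.000000, Gamma_stt = -0.596273, Gamma_tss = 0.000000, Gamma_tst = 0.000000, Gamma_ttt = -0.670807; k1 = (1.250000, 0.750000, 0.335404, 0.377329)
  k2: at (s, t) = (-0.218750, -0.731250), (ds/dtau, dt/dtau) = (1.258385, 0.759433); Gamma_sss = 0.000000, Gamma_sst = 0.000000, Gamma_stt = -0.611463, Gamma_tss = 0.000000, Gamma_tst = 0.000000, Gamma_ttt = -0.670698; k2 = (1.258385, 0.759433, 0.352654, 0.386818)
  k3: at (s, t) = (-0.218540, -0.731014), (ds/dtau, dt/dtau) = (1.258816, 0.759670); Gamma_sss = 0.000000, Gamma_sst = 0.000000, Gamma_stt = -0.611656, Gamma_tss = 0.000000, Gamma_tst = 0.000000, Gamma_ttt = -0.670694; k3 = (1.258816, 0.759670, 0.352986, 0.387057)
  k4: at (s, t) = (-0.187059, -0.712016), (ds/dtau, dt/dtau) = (1.267649, 0.769353); Gamma_sss = 0.000000, Gamma_sst = 0.000000, Gamma_stt = -0.627437, Gamma_tss = 0.000000, Gamma_tst = 0.000000, Gamma_ttt = -0.670119; k4 = (1.267649, 0.769353, 0.371383, 0.396646)
  Y <- Y + (h/6)(k1 + 2k2 + 2k3 + k4): s = -0.1871, t = -0.7120, ds/dtau = 1.2677, dt/dtau = 0.7693
step 2:
  k1: at (s, t) = (-0.187066, -0.712020), (ds/dtau, dt/dtau) = (1.267651, 0.769348); Gamma_sss = 0.000000, Gamma_sst = 0.000000, Gamma_stt = -0.627434, Gamma_tss = 0.000000, Gamma_tst = 0.000000, Gamma_ttt = -0.670119; k1 = (1.267651, 0.769348, 0.371376, 0.396641)
  k2: at (s, t) = (-0.155375, -0.692787), (ds/dtau, dt/dtau) = (1.276935, 0.779264); Gamma_sss = 0.000000, Gamma_sst = 0.000000, Gamma_stt = -0.643806, Gamma_tss = 0.000000, Gamma_tst = 0.000000, Gamma_ttt = -0.669030; k2 = (1.276935, 0.779264, 0.390952, 0.406270)
  k3: at (s, t) = (-0.155143, -0.692539), (ds/dtau, dt/dtau) = (1.277424, 0.779504); Gamma_sss = 0.000000, Gamma_sst = 0.000000, Gamma_stt = -0.644019, Gamma_tss = 0.000000, Gamma_tst = 0.000000, Gamma_ttt = -0.669013; k3 = (1.277424, 0.779504, 0.391324, 0.406510)
  k4: at (s, t) = (-0.123195, -0.673045), (ds/dtau, dt/dtau) = (1.287217, 0.789673); Gamma_sss = 0.000000, Gamma_sst = 0.000000, Gamma_stt = -0.661018, Gamma_tss = 0.000000, Gamma_tst = 0.000000, Gamma_ttt = -0.667342; k4 = (1.287217, 0.789673, 0.412200, 0.416144)
  Y <- Y + (h/6)(k1 + 2k2 + 2k3 + k4): s = -0.1232, t = -0.6730, ds/dtau = 1.2872, dt/dtau = 0.7897
step 3:
  k1: at (s, t) = (-0.123203, -0.673049), (ds/dtau, dt/dtau) = (1.287218, 0.789667); Gamma_sss = 0.000000, Gamma_sst = 0.000000, Gamma_stt = -0.661015, Gamma_tss = 0.000000, Gamma_tst = 0.000000, Gamma_ttt = -0.667343; k1 = (1.287218, 0.789667, 0.412192, 0.416138)
  k2: at (s, t) = (-0.091023, -0.653307), (ds/dtau, dt/dtau) = (1.297523, 0.800071); Gamma_sss = 0.000000, Gamma_sst = 0.000000, Gamma_stt = -0.678634, Gamma_tss = 0.000000, Gamma_tst = 0.000000, Gamma_ttt = -0.665035; k2 = (1.297523, 0.800071, 0.434402, 0.425697)
  k3: at (s, t) = (-0.090765, -0.653047), (ds/dtau, dt/dtau) = (1.298078, 0.800310); Gamma_sss = 0.000000, Gamma_sst = 0.000000, Gamma_stt = -0.678868, Gamma_tss = 0.000000, Gamma_tst = 0.000000, Gamma_ttt = -0.665000; k3 = (1.298078, 0.800310, 0.434812, 0.425929)
  k4: at (s, t) = (-0.058299, -0.633034), (ds/dtau, dt/dtau) = (1.308959, 0.810964); Gamma_sss = 0.000000, Gamma_sst = 0.000000, Gamma_stt = -0.697141, Gamma_tss = 0.000000, Gamma_tst = 0.000000, Gamma_ttt = -0.661970; k4 = (1.308959, 0.810964, 0.458483, 0.435353)
  Y <- Y + (h/6)(k1 + 2k2 + 2k3 + k4): s = -0.0583, t = -0.6330, ds/dtau = 1.3090, dt/dtau = 0.8110
step 4:
  k1: at (s, t) = (-0.058308, -0.633037), (ds/dtau, dt/dtau) = (1.308961, 0.810957); Gamma_sss = 0.000000, Gamma_sst = 0.000000, Gamma_stt = -0.697137, Gamma_tss = 0.000000, Gamma_tst = 0.000000, Gamma_ttt = -0.661971; k1 = (1.308961, 0.810957, 0.458473, 0.435346)
  k2: at (s, t) = (-0.025584, -0.612764), (ds/dtau, dt/dtau) = (1.320423, 0.821840); Gamma_sss = 0.000000, Gamma_sst = 0.000000, Gamma_stt = -0.716049, Gamma_tss = 0.000000, Gamma_tst = 0.000000, Gamma_ttt = -0.658153; k2 = (1.320423, 0.821840, 0.483635, 0.444531)
  k3: at (s, t) = (-0.025298, -0.612491), (ds/dtau, dt/dtau) = (1.321052, 0.822070); Gamma_sss = 0.000000, Gamma_sst = 0.000000, Gamma_stt = -0.716306, Gamma_tss = 0.000000, Gamma_tst = 0.000000, Gamma_ttt = -0.658097; k3 = (1.321052, 0.822070, 0.484079, 0.444741)
  k4: at (s, t) = (0.007744, -0.591934), (ds/dtau, dt/dtau) = (1.333165, 0.833194); Gamma_sss = 0.000000, Gamma_sst = 0.000000, Gamma_stt = -0.735883, Gamma_tss = 0.000000, Gamma_tst = 0.000000, Gamma_ttt = -0.653391; k4 = (1.333165, 0.833194, 0.510859, 0.453592)
  Y <- Y + (h/6)(k1 + 2k2 + 2k3 + k4): s = 0.0077, t = -0.5919, ds/dtau = 1.3332, dt/dtau = 0.8332

Answer: s = 0.0077, t = -0.5919, ds/dtau = 1.3332, dt/dtau = 0.8332


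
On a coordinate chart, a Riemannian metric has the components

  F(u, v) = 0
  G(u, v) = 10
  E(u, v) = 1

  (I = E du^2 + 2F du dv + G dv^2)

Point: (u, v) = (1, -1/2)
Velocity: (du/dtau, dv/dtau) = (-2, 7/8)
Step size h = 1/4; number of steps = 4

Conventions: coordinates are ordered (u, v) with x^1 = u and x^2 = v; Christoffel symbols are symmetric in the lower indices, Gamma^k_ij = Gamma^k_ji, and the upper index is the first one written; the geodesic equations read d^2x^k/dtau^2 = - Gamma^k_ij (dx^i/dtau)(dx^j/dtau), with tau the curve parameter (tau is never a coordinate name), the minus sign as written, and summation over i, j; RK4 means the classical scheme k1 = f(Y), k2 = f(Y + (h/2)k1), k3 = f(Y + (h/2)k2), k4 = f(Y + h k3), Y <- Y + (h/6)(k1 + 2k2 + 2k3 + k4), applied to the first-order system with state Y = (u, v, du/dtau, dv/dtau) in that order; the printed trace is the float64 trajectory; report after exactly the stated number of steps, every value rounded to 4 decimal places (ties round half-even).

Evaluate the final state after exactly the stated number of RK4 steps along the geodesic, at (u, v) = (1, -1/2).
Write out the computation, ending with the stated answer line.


f(Y) = (du/dtau, dv/dtau, -Gamma^u_ij Y'^i Y'^j, -Gamma^v_ij Y'^i Y'^j) with the Gammas evaluated at the stage position; h = 0.250000; intermediate values shown to 6 dp
step 0: u = 1.0000, v = -0.5000, du/dtau = -2.0000, dv/dtau = 0.8750
step 1:
  k1: at (u, v) = (1.000000, -0.500000), (du/dtau, dv/dtau) = (-2.000000, 0.875000); Gamma_uuu = 0.000000, Gamma_uuv = 0.000000, Gamma_uvv = 0.000000, Gamma_vuu = 0.000000, Gamma_vuv = 0.000000, Gamma_vvv = 0.000000; k1 = (-2.000000, 0.875000, 0.000000, 0.000000)
  k2: at (u, v) = (0.750000, -0.390625), (du/dtau, dv/dtau) = (-2.000000, 0.875000); Gamma_uuu = 0.000000, Gamma_uuv = 0.000000, Gamma_uvv = 0.000000, Gamma_vuu = 0.000000, Gamma_vuv = 0.000000, Gamma_vvv = 0.000000; k2 = (-2.000000, 0.875000, 0.000000, 0.000000)
  k3: at (u, v) = (0.750000, -0.390625), (du/dtau, dv/dtau) = (-2.000000, 0.875000); Gamma_uuu = 0.000000, Gamma_uuv = 0.000000, Gamma_uvv = 0.000000, Gamma_vuu = 0.000000, Gamma_vuv = 0.000000, Gamma_vvv = 0.000000; k3 = (-2.000000, 0.875000, 0.000000, 0.000000)
  k4: at (u, v) = (0.500000, -0.281250), (du/dtau, dv/dtau) = (-2.000000, 0.875000); Gamma_uuu = 0.000000, Gamma_uuv = 0.000000, Gamma_uvv = 0.000000, Gamma_vuu = 0.000000, Gamma_vuv = 0.000000, Gamma_vvv = 0.000000; k4 = (-2.000000, 0.875000, 0.000000, 0.000000)
  Y <- Y + (h/6)(k1 + 2k2 + 2k3 + k4): u = 0.5000, v = -0.2812, du/dtau = -2.0000, dv/dtau = 0.8750
step 2:
  k1: at (u, v) = (0.500000, -0.281250), (du/dtau, dv/dtau) = (-2.000000, 0.875000); Gamma_uuu = 0.000000, Gamma_uuv = 0.000000, Gamma_uvv = 0.000000, Gamma_vuu = 0.000000, Gamma_vuv = 0.000000, Gamma_vvv = 0.000000; k1 = (-2.000000, 0.875000, 0.000000, 0.000000)
  k2: at (u, v) = (0.250000, -0.171875), (du/dtau, dv/dtau) = (-2.000000, 0.875000); Gamma_uuu = 0.000000, Gamma_uuv = 0.000000, Gamma_uvv = 0.000000, Gamma_vuu = 0.000000, Gamma_vuv = 0.000000, Gamma_vvv = 0.000000; k2 = (-2.000000, 0.875000, 0.000000, 0.000000)
  k3: at (u, v) = (0.250000, -0.171875), (du/dtau, dv/dtau) = (-2.000000, 0.875000); Gamma_uuu = 0.000000, Gamma_uuv = 0.000000, Gamma_uvv = 0.000000, Gamma_vuu = 0.000000, Gamma_vuv = 0.000000, Gamma_vvv = 0.000000; k3 = (-2.000000, 0.875000, 0.000000, 0.000000)
  k4: at (u, v) = (0.000000, -0.062500), (du/dtau, dv/dtau) = (-2.000000, 0.875000); Gamma_uuu = 0.000000, Gamma_uuv = 0.000000, Gamma_uvv = 0.000000, Gamma_vuu = 0.000000, Gamma_vuv = 0.000000, Gamma_vvv = 0.000000; k4 = (-2.000000, 0.875000, 0.000000, 0.000000)
  Y <- Y + (h/6)(k1 + 2k2 + 2k3 + k4): u = 0.0000, v = -0.0625, du/dtau = -2.0000, dv/dtau = 0.8750
step 3:
  k1: at (u, v) = (0.000000, -0.062500), (du/dtau, dv/dtau) = (-2.000000, 0.875000); Gamma_uuu = 0.000000, Gamma_uuv = 0.000000, Gamma_uvv = 0.000000, Gamma_vuu = 0.000000, Gamma_vuv = 0.000000, Gamma_vvv = 0.000000; k1 = (-2.000000, 0.875000, 0.000000, 0.000000)
  k2: at (u, v) = (-0.250000, 0.046875), (du/dtau, dv/dtau) = (-2.000000, 0.875000); Gamma_uuu = 0.000000, Gamma_uuv = 0.000000, Gamma_uvv = 0.000000, Gamma_vuu = 0.000000, Gamma_vuv = 0.000000, Gamma_vvv = 0.000000; k2 = (-2.000000, 0.875000, 0.000000, 0.000000)
  k3: at (u, v) = (-0.250000, 0.046875), (du/dtau, dv/dtau) = (-2.000000, 0.875000); Gamma_uuu = 0.000000, Gamma_uuv = 0.000000, Gamma_uvv = 0.000000, Gamma_vuu = 0.000000, Gamma_vuv = 0.000000, Gamma_vvv = 0.000000; k3 = (-2.000000, 0.875000, 0.000000, 0.000000)
  k4: at (u, v) = (-0.500000, 0.156250), (du/dtau, dv/dtau) = (-2.000000, 0.875000); Gamma_uuu = 0.000000, Gamma_uuv = 0.000000, Gamma_uvv = 0.000000, Gamma_vuu = 0.000000, Gamma_vuv = 0.000000, Gamma_vvv = 0.000000; k4 = (-2.000000, 0.875000, 0.000000, 0.000000)
  Y <- Y + (h/6)(k1 + 2k2 + 2k3 + k4): u = -0.5000, v = 0.1562, du/dtau = -2.0000, dv/dtau = 0.8750
step 4:
  k1: at (u, v) = (-0.500000, 0.156250), (du/dtau, dv/dtau) = (-2.000000, 0.875000); Gamma_uuu = 0.000000, Gamma_uuv = 0.000000, Gamma_uvv = 0.000000, Gamma_vuu = 0.000000, Gamma_vuv = 0.000000, Gamma_vvv = 0.000000; k1 = (-2.000000, 0.875000, 0.000000, 0.000000)
  k2: at (u, v) = (-0.750000, 0.265625), (du/dtau, dv/dtau) = (-2.000000, 0.875000); Gamma_uuu = 0.000000, Gamma_uuv = 0.000000, Gamma_uvv = 0.000000, Gamma_vuu = 0.000000, Gamma_vuv = 0.000000, Gamma_vvv = 0.000000; k2 = (-2.000000, 0.875000, 0.000000, 0.000000)
  k3: at (u, v) = (-0.750000, 0.265625), (du/dtau, dv/dtau) = (-2.000000, 0.875000); Gamma_uuu = 0.000000, Gamma_uuv = 0.000000, Gamma_uvv = 0.000000, Gamma_vuu = 0.000000, Gamma_vuv = 0.000000, Gamma_vvv = 0.000000; k3 = (-2.000000, 0.875000, 0.000000, 0.000000)
  k4: at (u, v) = (-1.000000, 0.375000), (du/dtau, dv/dtau) = (-2.000000, 0.875000); Gamma_uuu = 0.000000, Gamma_uuv = 0.000000, Gamma_uvv = 0.000000, Gamma_vuu = 0.000000, Gamma_vuv = 0.000000, Gamma_vvv = 0.000000; k4 = (-2.000000, 0.875000, 0.000000, 0.000000)
  Y <- Y + (h/6)(k1 + 2k2 + 2k3 + k4): u = -1.0000, v = 0.3750, du/dtau = -2.0000, dv/dtau = 0.8750

Answer: u = -1.0000, v = 0.3750, du/dtau = -2.0000, dv/dtau = 0.8750
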